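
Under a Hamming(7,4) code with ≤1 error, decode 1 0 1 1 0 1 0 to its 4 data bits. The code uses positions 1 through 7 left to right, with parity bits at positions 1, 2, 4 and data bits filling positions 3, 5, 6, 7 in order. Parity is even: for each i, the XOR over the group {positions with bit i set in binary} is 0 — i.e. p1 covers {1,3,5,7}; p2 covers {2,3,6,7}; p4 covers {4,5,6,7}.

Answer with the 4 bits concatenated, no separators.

s1 (pos 1,3,5,7): 1⊕1⊕0⊕0 = 0
s2 (pos 2,3,6,7): 0⊕1⊕1⊕0 = 0
s4 (pos 4,5,6,7): 1⊕0⊕1⊕0 = 0
Syndrome s4…s1 = 000 → no error.
Read data bits from positions 3,5,6,7: 1010

1010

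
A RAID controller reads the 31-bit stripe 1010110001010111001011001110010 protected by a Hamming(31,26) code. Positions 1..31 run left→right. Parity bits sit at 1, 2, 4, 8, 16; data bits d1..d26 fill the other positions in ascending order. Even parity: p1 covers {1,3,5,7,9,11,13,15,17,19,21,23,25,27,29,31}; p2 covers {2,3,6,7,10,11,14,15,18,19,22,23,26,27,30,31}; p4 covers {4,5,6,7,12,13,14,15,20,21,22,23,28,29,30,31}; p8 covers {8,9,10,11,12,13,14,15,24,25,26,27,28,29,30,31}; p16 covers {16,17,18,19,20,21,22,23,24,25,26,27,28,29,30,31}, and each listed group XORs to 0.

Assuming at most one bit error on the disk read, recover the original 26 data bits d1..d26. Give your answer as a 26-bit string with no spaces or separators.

11100101011001011001110010

s1 (pos 1,3,5,7,9,11,13,15,17,19,21,23,25,27,29,31): 1⊕1⊕1⊕0⊕0⊕0⊕0⊕1⊕0⊕1⊕1⊕0⊕1⊕1⊕0⊕0 = 0
s2 (pos 2,3,6,7,10,11,14,15,18,19,22,23,26,27,30,31): 0⊕1⊕1⊕0⊕1⊕0⊕1⊕1⊕0⊕1⊕1⊕0⊕1⊕1⊕1⊕0 = 0
s4 (pos 4,5,6,7,12,13,14,15,20,21,22,23,28,29,30,31): 0⊕1⊕1⊕0⊕1⊕0⊕1⊕1⊕0⊕1⊕1⊕0⊕0⊕0⊕1⊕0 = 0
s8 (pos 8,9,10,11,12,13,14,15,24,25,26,27,28,29,30,31): 0⊕0⊕1⊕0⊕1⊕0⊕1⊕1⊕0⊕1⊕1⊕1⊕0⊕0⊕1⊕0 = 0
s16 (pos 16,17,18,19,20,21,22,23,24,25,26,27,28,29,30,31): 1⊕0⊕0⊕1⊕0⊕1⊕1⊕0⊕0⊕1⊕1⊕1⊕0⊕0⊕1⊕0 = 0
Syndrome s16…s1 = 00000 → no error.
Read data bits from positions 3,5,6,7,9,10,11,12,13,14,15,17,18,19,20,21,22,23,24,25,26,27,28,29,30,31: 11100101011001011001110010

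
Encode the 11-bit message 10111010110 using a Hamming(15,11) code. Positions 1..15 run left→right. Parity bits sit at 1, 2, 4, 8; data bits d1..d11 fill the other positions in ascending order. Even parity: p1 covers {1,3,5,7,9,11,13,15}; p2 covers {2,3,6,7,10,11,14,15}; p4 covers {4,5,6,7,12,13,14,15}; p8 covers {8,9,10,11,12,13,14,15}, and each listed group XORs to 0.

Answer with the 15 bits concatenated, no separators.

Place data at non-parity positions: p1 p2 1 p4 0 1 1 p8 1 0 1 0 1 1 0
p1 (pos 1,3,5,7,9,11,13,15): XOR of data positions = 1⊕0⊕1⊕1⊕1⊕1⊕0 = 1
p2 (pos 2,3,6,7,10,11,14,15): XOR of data positions = 1⊕1⊕1⊕0⊕1⊕1⊕0 = 1
p4 (pos 4,5,6,7,12,13,14,15): XOR of data positions = 0⊕1⊕1⊕0⊕1⊕1⊕0 = 0
p8 (pos 8,9,10,11,12,13,14,15): XOR of data positions = 1⊕0⊕1⊕0⊕1⊕1⊕0 = 0
Codeword: 111001101010110

111001101010110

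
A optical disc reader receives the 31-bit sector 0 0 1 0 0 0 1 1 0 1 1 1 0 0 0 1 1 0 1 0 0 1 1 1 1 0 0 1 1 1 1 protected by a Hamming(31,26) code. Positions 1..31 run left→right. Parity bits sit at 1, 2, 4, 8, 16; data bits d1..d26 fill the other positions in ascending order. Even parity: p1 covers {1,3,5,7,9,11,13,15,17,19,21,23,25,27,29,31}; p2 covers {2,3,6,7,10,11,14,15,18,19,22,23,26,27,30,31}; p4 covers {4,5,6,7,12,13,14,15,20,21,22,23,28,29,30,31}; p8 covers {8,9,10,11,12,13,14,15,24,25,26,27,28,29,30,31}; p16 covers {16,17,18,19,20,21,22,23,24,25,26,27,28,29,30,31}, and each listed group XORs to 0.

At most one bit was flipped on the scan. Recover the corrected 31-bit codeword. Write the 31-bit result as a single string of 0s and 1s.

0010001101110001100001111001111

s1 (pos 1,3,5,7,9,11,13,15,17,19,21,23,25,27,29,31): 0⊕1⊕0⊕1⊕0⊕1⊕0⊕0⊕1⊕1⊕0⊕1⊕1⊕0⊕1⊕1 = 1
s2 (pos 2,3,6,7,10,11,14,15,18,19,22,23,26,27,30,31): 0⊕1⊕0⊕1⊕1⊕1⊕0⊕0⊕0⊕1⊕1⊕1⊕0⊕0⊕1⊕1 = 1
s4 (pos 4,5,6,7,12,13,14,15,20,21,22,23,28,29,30,31): 0⊕0⊕0⊕1⊕1⊕0⊕0⊕0⊕0⊕0⊕1⊕1⊕1⊕1⊕1⊕1 = 0
s8 (pos 8,9,10,11,12,13,14,15,24,25,26,27,28,29,30,31): 1⊕0⊕1⊕1⊕1⊕0⊕0⊕0⊕1⊕1⊕0⊕0⊕1⊕1⊕1⊕1 = 0
s16 (pos 16,17,18,19,20,21,22,23,24,25,26,27,28,29,30,31): 1⊕1⊕0⊕1⊕0⊕0⊕1⊕1⊕1⊕1⊕0⊕0⊕1⊕1⊕1⊕1 = 1
Syndrome s16…s1 = 10011 → error at position 19.
Flip position 19: 0010001101110001101001111001111 → 0010001101110001100001111001111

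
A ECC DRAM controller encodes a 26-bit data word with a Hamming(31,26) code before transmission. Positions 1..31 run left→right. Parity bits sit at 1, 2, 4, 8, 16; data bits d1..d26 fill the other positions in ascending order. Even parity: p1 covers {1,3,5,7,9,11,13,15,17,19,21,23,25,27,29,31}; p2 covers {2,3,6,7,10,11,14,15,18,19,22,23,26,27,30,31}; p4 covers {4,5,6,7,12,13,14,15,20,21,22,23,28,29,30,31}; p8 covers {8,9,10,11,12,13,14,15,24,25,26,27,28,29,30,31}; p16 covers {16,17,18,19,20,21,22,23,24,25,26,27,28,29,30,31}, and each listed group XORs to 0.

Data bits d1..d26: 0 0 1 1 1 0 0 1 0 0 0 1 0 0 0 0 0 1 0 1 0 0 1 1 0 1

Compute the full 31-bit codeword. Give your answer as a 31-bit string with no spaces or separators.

1001011010010000100000101001101

Place data at non-parity positions: p1 p2 0 p4 0 1 1 p8 1 0 0 1 0 0 0 p16 1 0 0 0 0 0 1 0 1 0 0 1 1 0 1
p1 (pos 1,3,5,7,9,11,13,15,17,19,21,23,25,27,29,31): XOR of data positions = 0⊕0⊕1⊕1⊕0⊕0⊕0⊕1⊕0⊕0⊕1⊕1⊕0⊕1⊕1 = 1
p2 (pos 2,3,6,7,10,11,14,15,18,19,22,23,26,27,30,31): XOR of data positions = 0⊕1⊕1⊕0⊕0⊕0⊕0⊕0⊕0⊕0⊕1⊕0⊕0⊕0⊕1 = 0
p4 (pos 4,5,6,7,12,13,14,15,20,21,22,23,28,29,30,31): XOR of data positions = 0⊕1⊕1⊕1⊕0⊕0⊕0⊕0⊕0⊕0⊕1⊕1⊕1⊕0⊕1 = 1
p8 (pos 8,9,10,11,12,13,14,15,24,25,26,27,28,29,30,31): XOR of data positions = 1⊕0⊕0⊕1⊕0⊕0⊕0⊕0⊕1⊕0⊕0⊕1⊕1⊕0⊕1 = 0
p16 (pos 16,17,18,19,20,21,22,23,24,25,26,27,28,29,30,31): XOR of data positions = 1⊕0⊕0⊕0⊕0⊕0⊕1⊕0⊕1⊕0⊕0⊕1⊕1⊕0⊕1 = 0
Codeword: 1001011010010000100000101001101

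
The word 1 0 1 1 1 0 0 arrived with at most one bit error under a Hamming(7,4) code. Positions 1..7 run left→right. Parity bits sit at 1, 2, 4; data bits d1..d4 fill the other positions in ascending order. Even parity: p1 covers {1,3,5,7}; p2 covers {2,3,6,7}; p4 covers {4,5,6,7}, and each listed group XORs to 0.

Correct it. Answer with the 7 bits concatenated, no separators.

s1 (pos 1,3,5,7): 1⊕1⊕1⊕0 = 1
s2 (pos 2,3,6,7): 0⊕1⊕0⊕0 = 1
s4 (pos 4,5,6,7): 1⊕1⊕0⊕0 = 0
Syndrome s4…s1 = 011 → error at position 3.
Flip position 3: 1011100 → 1001100

1001100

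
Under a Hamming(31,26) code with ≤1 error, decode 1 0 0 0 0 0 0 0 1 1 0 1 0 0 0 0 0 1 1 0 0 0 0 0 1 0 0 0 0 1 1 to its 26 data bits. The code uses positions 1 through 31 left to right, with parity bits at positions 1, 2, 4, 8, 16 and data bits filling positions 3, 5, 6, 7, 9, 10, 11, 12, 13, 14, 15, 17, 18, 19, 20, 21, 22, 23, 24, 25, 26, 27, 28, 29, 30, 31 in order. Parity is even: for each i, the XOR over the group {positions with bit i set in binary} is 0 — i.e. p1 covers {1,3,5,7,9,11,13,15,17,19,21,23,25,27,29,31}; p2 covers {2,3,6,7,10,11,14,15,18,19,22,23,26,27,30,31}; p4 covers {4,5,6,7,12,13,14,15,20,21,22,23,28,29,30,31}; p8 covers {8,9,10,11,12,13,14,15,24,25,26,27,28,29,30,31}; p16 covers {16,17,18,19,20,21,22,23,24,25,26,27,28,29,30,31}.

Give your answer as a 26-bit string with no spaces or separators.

00001101000011000101000011

s1 (pos 1,3,5,7,9,11,13,15,17,19,21,23,25,27,29,31): 1⊕0⊕0⊕0⊕1⊕0⊕0⊕0⊕0⊕1⊕0⊕0⊕1⊕0⊕0⊕1 = 1
s2 (pos 2,3,6,7,10,11,14,15,18,19,22,23,26,27,30,31): 0⊕0⊕0⊕0⊕1⊕0⊕0⊕0⊕1⊕1⊕0⊕0⊕0⊕0⊕1⊕1 = 1
s4 (pos 4,5,6,7,12,13,14,15,20,21,22,23,28,29,30,31): 0⊕0⊕0⊕0⊕1⊕0⊕0⊕0⊕0⊕0⊕0⊕0⊕0⊕0⊕1⊕1 = 1
s8 (pos 8,9,10,11,12,13,14,15,24,25,26,27,28,29,30,31): 0⊕1⊕1⊕0⊕1⊕0⊕0⊕0⊕0⊕1⊕0⊕0⊕0⊕0⊕1⊕1 = 0
s16 (pos 16,17,18,19,20,21,22,23,24,25,26,27,28,29,30,31): 0⊕0⊕1⊕1⊕0⊕0⊕0⊕0⊕0⊕1⊕0⊕0⊕0⊕0⊕1⊕1 = 1
Syndrome s16…s1 = 10111 → error at position 23.
Flip position 23: 1000000011010000011000001000011 → 1000000011010000011000101000011
Read data bits from positions 3,5,6,7,9,10,11,12,13,14,15,17,18,19,20,21,22,23,24,25,26,27,28,29,30,31: 00001101000011000101000011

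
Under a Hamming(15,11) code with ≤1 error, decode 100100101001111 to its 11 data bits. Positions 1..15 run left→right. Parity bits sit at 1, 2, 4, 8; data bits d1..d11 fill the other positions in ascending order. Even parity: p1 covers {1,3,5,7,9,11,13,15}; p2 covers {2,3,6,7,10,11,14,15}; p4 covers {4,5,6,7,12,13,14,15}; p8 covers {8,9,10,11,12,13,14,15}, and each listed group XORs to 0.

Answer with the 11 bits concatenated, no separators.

00011011111

s1 (pos 1,3,5,7,9,11,13,15): 1⊕0⊕0⊕1⊕1⊕0⊕1⊕1 = 1
s2 (pos 2,3,6,7,10,11,14,15): 0⊕0⊕0⊕1⊕0⊕0⊕1⊕1 = 1
s4 (pos 4,5,6,7,12,13,14,15): 1⊕0⊕0⊕1⊕1⊕1⊕1⊕1 = 0
s8 (pos 8,9,10,11,12,13,14,15): 0⊕1⊕0⊕0⊕1⊕1⊕1⊕1 = 1
Syndrome s8…s1 = 1011 → error at position 11.
Flip position 11: 100100101001111 → 100100101011111
Read data bits from positions 3,5,6,7,9,10,11,12,13,14,15: 00011011111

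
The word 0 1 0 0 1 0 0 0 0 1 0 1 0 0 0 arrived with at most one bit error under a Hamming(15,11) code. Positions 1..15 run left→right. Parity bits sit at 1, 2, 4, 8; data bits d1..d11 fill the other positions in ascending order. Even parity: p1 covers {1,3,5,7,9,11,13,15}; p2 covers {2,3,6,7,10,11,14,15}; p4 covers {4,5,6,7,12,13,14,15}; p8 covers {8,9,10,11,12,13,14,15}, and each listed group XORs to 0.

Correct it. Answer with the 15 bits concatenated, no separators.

110010000101000

s1 (pos 1,3,5,7,9,11,13,15): 0⊕0⊕1⊕0⊕0⊕0⊕0⊕0 = 1
s2 (pos 2,3,6,7,10,11,14,15): 1⊕0⊕0⊕0⊕1⊕0⊕0⊕0 = 0
s4 (pos 4,5,6,7,12,13,14,15): 0⊕1⊕0⊕0⊕1⊕0⊕0⊕0 = 0
s8 (pos 8,9,10,11,12,13,14,15): 0⊕0⊕1⊕0⊕1⊕0⊕0⊕0 = 0
Syndrome s8…s1 = 0001 → error at position 1.
Flip position 1: 010010000101000 → 110010000101000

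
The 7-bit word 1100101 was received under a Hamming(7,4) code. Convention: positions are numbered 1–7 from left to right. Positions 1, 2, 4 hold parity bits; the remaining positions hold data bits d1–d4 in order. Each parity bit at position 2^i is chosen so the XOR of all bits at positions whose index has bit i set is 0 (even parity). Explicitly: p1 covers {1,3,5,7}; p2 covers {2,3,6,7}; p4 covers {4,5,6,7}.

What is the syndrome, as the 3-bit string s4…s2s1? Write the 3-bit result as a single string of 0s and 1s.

s1 (pos 1,3,5,7): 1⊕0⊕1⊕1 = 1
s2 (pos 2,3,6,7): 1⊕0⊕0⊕1 = 0
s4 (pos 4,5,6,7): 0⊕1⊕0⊕1 = 0
Syndrome s4…s1 = 001 → error at position 1.

001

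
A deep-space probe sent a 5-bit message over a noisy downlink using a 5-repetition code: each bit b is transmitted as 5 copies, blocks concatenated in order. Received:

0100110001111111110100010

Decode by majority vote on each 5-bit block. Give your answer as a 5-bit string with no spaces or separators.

Block 1 (01001): 2 ones → 0
Block 2 (10001): 2 ones → 0
Block 3 (11111): 5 ones → 1
Block 4 (11101): 4 ones → 1
Block 5 (00010): 1 one → 0

00110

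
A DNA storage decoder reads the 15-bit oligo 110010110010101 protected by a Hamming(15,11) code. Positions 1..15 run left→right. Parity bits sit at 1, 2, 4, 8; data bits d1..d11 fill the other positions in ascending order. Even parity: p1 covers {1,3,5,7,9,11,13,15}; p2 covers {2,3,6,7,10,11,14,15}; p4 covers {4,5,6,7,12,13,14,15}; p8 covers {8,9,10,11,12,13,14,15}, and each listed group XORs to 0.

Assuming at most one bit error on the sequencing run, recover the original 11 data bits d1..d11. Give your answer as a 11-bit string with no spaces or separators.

s1 (pos 1,3,5,7,9,11,13,15): 1⊕0⊕1⊕1⊕0⊕1⊕1⊕1 = 0
s2 (pos 2,3,6,7,10,11,14,15): 1⊕0⊕0⊕1⊕0⊕1⊕0⊕1 = 0
s4 (pos 4,5,6,7,12,13,14,15): 0⊕1⊕0⊕1⊕0⊕1⊕0⊕1 = 0
s8 (pos 8,9,10,11,12,13,14,15): 1⊕0⊕0⊕1⊕0⊕1⊕0⊕1 = 0
Syndrome s8…s1 = 0000 → no error.
Read data bits from positions 3,5,6,7,9,10,11,12,13,14,15: 01010010101

01010010101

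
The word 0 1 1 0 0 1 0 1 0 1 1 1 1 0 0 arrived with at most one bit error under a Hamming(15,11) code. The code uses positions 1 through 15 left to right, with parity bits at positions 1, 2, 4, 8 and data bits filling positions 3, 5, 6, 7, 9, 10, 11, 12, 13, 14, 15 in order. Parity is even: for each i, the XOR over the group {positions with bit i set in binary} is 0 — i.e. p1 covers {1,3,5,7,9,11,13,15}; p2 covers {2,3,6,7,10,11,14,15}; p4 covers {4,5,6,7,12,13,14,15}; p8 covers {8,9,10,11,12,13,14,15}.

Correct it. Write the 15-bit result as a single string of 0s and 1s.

011001010111101

s1 (pos 1,3,5,7,9,11,13,15): 0⊕1⊕0⊕0⊕0⊕1⊕1⊕0 = 1
s2 (pos 2,3,6,7,10,11,14,15): 1⊕1⊕1⊕0⊕1⊕1⊕0⊕0 = 1
s4 (pos 4,5,6,7,12,13,14,15): 0⊕0⊕1⊕0⊕1⊕1⊕0⊕0 = 1
s8 (pos 8,9,10,11,12,13,14,15): 1⊕0⊕1⊕1⊕1⊕1⊕0⊕0 = 1
Syndrome s8…s1 = 1111 → error at position 15.
Flip position 15: 011001010111100 → 011001010111101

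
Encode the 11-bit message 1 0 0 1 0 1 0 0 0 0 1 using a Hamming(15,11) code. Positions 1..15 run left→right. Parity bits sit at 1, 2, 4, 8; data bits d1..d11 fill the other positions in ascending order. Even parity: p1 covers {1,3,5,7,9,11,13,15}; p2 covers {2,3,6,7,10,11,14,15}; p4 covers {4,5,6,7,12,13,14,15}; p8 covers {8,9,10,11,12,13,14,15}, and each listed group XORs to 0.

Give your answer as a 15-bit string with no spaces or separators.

Place data at non-parity positions: p1 p2 1 p4 0 0 1 p8 0 1 0 0 0 0 1
p1 (pos 1,3,5,7,9,11,13,15): XOR of data positions = 1⊕0⊕1⊕0⊕0⊕0⊕1 = 1
p2 (pos 2,3,6,7,10,11,14,15): XOR of data positions = 1⊕0⊕1⊕1⊕0⊕0⊕1 = 0
p4 (pos 4,5,6,7,12,13,14,15): XOR of data positions = 0⊕0⊕1⊕0⊕0⊕0⊕1 = 0
p8 (pos 8,9,10,11,12,13,14,15): XOR of data positions = 0⊕1⊕0⊕0⊕0⊕0⊕1 = 0
Codeword: 101000100100001

101000100100001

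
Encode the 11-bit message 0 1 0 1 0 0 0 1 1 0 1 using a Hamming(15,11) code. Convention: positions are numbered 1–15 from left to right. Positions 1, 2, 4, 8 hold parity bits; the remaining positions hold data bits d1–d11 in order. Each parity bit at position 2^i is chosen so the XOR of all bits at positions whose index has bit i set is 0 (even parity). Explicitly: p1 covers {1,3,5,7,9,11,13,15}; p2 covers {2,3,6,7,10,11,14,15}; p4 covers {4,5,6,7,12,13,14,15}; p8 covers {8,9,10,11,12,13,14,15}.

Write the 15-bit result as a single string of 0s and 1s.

000110110001101

Place data at non-parity positions: p1 p2 0 p4 1 0 1 p8 0 0 0 1 1 0 1
p1 (pos 1,3,5,7,9,11,13,15): XOR of data positions = 0⊕1⊕1⊕0⊕0⊕1⊕1 = 0
p2 (pos 2,3,6,7,10,11,14,15): XOR of data positions = 0⊕0⊕1⊕0⊕0⊕0⊕1 = 0
p4 (pos 4,5,6,7,12,13,14,15): XOR of data positions = 1⊕0⊕1⊕1⊕1⊕0⊕1 = 1
p8 (pos 8,9,10,11,12,13,14,15): XOR of data positions = 0⊕0⊕0⊕1⊕1⊕0⊕1 = 1
Codeword: 000110110001101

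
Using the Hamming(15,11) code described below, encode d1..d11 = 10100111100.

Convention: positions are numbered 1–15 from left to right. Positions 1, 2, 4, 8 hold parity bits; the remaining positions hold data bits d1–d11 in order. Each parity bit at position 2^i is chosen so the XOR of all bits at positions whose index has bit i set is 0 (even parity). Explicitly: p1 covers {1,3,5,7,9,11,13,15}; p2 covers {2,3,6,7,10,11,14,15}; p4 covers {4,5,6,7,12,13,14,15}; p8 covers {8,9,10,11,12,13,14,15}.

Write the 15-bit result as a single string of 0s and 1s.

Place data at non-parity positions: p1 p2 1 p4 0 1 0 p8 0 1 1 1 1 0 0
p1 (pos 1,3,5,7,9,11,13,15): XOR of data positions = 1⊕0⊕0⊕0⊕1⊕1⊕0 = 1
p2 (pos 2,3,6,7,10,11,14,15): XOR of data positions = 1⊕1⊕0⊕1⊕1⊕0⊕0 = 0
p4 (pos 4,5,6,7,12,13,14,15): XOR of data positions = 0⊕1⊕0⊕1⊕1⊕0⊕0 = 1
p8 (pos 8,9,10,11,12,13,14,15): XOR of data positions = 0⊕1⊕1⊕1⊕1⊕0⊕0 = 0
Codeword: 101101000111100

101101000111100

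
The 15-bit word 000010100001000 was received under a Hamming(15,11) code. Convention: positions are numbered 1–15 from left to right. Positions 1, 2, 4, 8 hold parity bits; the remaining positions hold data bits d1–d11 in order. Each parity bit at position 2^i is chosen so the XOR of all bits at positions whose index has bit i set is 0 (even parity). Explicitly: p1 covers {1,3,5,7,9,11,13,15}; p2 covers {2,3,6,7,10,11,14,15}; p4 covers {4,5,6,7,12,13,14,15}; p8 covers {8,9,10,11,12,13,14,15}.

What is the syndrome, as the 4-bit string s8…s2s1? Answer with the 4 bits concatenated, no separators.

1110

s1 (pos 1,3,5,7,9,11,13,15): 0⊕0⊕1⊕1⊕0⊕0⊕0⊕0 = 0
s2 (pos 2,3,6,7,10,11,14,15): 0⊕0⊕0⊕1⊕0⊕0⊕0⊕0 = 1
s4 (pos 4,5,6,7,12,13,14,15): 0⊕1⊕0⊕1⊕1⊕0⊕0⊕0 = 1
s8 (pos 8,9,10,11,12,13,14,15): 0⊕0⊕0⊕0⊕1⊕0⊕0⊕0 = 1
Syndrome s8…s1 = 1110 → error at position 14.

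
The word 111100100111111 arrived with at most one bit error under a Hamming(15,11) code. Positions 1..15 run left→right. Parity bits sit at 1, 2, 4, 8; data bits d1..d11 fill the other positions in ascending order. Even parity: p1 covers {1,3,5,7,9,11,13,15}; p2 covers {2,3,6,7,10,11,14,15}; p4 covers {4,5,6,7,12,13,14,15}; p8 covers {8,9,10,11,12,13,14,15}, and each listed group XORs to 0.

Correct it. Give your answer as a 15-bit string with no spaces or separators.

101100100111111

s1 (pos 1,3,5,7,9,11,13,15): 1⊕1⊕0⊕1⊕0⊕1⊕1⊕1 = 0
s2 (pos 2,3,6,7,10,11,14,15): 1⊕1⊕0⊕1⊕1⊕1⊕1⊕1 = 1
s4 (pos 4,5,6,7,12,13,14,15): 1⊕0⊕0⊕1⊕1⊕1⊕1⊕1 = 0
s8 (pos 8,9,10,11,12,13,14,15): 0⊕0⊕1⊕1⊕1⊕1⊕1⊕1 = 0
Syndrome s8…s1 = 0010 → error at position 2.
Flip position 2: 111100100111111 → 101100100111111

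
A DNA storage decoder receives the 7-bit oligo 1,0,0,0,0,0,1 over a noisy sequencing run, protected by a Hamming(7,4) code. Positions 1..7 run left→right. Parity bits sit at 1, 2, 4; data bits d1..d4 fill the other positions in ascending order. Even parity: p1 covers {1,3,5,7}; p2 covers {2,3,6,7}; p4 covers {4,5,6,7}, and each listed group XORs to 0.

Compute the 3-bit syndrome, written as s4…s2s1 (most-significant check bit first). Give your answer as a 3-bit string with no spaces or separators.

s1 (pos 1,3,5,7): 1⊕0⊕0⊕1 = 0
s2 (pos 2,3,6,7): 0⊕0⊕0⊕1 = 1
s4 (pos 4,5,6,7): 0⊕0⊕0⊕1 = 1
Syndrome s4…s1 = 110 → error at position 6.

110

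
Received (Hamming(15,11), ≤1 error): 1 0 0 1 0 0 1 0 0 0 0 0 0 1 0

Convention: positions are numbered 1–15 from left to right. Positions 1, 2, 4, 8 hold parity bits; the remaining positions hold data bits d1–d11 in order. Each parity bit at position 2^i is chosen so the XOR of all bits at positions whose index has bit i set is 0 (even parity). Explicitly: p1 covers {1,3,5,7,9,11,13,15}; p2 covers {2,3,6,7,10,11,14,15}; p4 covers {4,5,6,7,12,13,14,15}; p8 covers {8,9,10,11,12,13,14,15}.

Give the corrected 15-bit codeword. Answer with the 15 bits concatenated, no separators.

s1 (pos 1,3,5,7,9,11,13,15): 1⊕0⊕0⊕1⊕0⊕0⊕0⊕0 = 0
s2 (pos 2,3,6,7,10,11,14,15): 0⊕0⊕0⊕1⊕0⊕0⊕1⊕0 = 0
s4 (pos 4,5,6,7,12,13,14,15): 1⊕0⊕0⊕1⊕0⊕0⊕1⊕0 = 1
s8 (pos 8,9,10,11,12,13,14,15): 0⊕0⊕0⊕0⊕0⊕0⊕1⊕0 = 1
Syndrome s8…s1 = 1100 → error at position 12.
Flip position 12: 100100100000010 → 100100100001010

100100100001010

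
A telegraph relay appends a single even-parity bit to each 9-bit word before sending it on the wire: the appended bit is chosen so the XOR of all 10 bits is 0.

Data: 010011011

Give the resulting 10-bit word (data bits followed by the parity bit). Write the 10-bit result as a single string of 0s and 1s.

0100110111

XOR of the 9 data bits: 0⊕1⊕0⊕0⊕1⊕1⊕0⊕1⊕1 = 1
Parity bit = 1 (so all 10 bits XOR to 0).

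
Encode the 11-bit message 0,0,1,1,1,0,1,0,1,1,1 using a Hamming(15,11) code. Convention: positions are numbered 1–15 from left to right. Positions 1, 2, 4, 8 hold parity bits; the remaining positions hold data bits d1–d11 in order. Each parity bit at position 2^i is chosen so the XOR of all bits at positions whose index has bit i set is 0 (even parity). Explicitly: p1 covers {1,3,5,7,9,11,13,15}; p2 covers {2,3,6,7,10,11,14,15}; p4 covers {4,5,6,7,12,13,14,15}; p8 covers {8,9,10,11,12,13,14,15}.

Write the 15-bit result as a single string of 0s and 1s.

110101111010111

Place data at non-parity positions: p1 p2 0 p4 0 1 1 p8 1 0 1 0 1 1 1
p1 (pos 1,3,5,7,9,11,13,15): XOR of data positions = 0⊕0⊕1⊕1⊕1⊕1⊕1 = 1
p2 (pos 2,3,6,7,10,11,14,15): XOR of data positions = 0⊕1⊕1⊕0⊕1⊕1⊕1 = 1
p4 (pos 4,5,6,7,12,13,14,15): XOR of data positions = 0⊕1⊕1⊕0⊕1⊕1⊕1 = 1
p8 (pos 8,9,10,11,12,13,14,15): XOR of data positions = 1⊕0⊕1⊕0⊕1⊕1⊕1 = 1
Codeword: 110101111010111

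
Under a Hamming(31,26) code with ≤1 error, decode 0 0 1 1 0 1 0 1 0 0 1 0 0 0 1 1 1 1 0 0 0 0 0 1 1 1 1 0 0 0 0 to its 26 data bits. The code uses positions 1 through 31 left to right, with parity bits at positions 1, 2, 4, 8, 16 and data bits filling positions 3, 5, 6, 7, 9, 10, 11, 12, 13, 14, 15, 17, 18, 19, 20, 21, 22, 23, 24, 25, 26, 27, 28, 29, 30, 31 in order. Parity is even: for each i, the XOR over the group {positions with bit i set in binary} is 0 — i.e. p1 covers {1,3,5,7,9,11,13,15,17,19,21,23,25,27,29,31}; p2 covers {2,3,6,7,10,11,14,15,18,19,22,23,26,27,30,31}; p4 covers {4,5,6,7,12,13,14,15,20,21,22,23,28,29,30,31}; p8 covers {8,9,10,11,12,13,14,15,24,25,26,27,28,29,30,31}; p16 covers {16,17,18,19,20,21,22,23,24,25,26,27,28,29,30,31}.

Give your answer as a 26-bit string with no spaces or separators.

10100010001110000011110010

s1 (pos 1,3,5,7,9,11,13,15,17,19,21,23,25,27,29,31): 0⊕1⊕0⊕0⊕0⊕1⊕0⊕1⊕1⊕0⊕0⊕0⊕1⊕1⊕0⊕0 = 0
s2 (pos 2,3,6,7,10,11,14,15,18,19,22,23,26,27,30,31): 0⊕1⊕1⊕0⊕0⊕1⊕0⊕1⊕1⊕0⊕0⊕0⊕1⊕1⊕0⊕0 = 1
s4 (pos 4,5,6,7,12,13,14,15,20,21,22,23,28,29,30,31): 1⊕0⊕1⊕0⊕0⊕0⊕0⊕1⊕0⊕0⊕0⊕0⊕0⊕0⊕0⊕0 = 1
s8 (pos 8,9,10,11,12,13,14,15,24,25,26,27,28,29,30,31): 1⊕0⊕0⊕1⊕0⊕0⊕0⊕1⊕1⊕1⊕1⊕1⊕0⊕0⊕0⊕0 = 1
s16 (pos 16,17,18,19,20,21,22,23,24,25,26,27,28,29,30,31): 1⊕1⊕1⊕0⊕0⊕0⊕0⊕0⊕1⊕1⊕1⊕1⊕0⊕0⊕0⊕0 = 1
Syndrome s16…s1 = 11110 → error at position 30.
Flip position 30: 0011010100100011110000011110000 → 0011010100100011110000011110010
Read data bits from positions 3,5,6,7,9,10,11,12,13,14,15,17,18,19,20,21,22,23,24,25,26,27,28,29,30,31: 10100010001110000011110010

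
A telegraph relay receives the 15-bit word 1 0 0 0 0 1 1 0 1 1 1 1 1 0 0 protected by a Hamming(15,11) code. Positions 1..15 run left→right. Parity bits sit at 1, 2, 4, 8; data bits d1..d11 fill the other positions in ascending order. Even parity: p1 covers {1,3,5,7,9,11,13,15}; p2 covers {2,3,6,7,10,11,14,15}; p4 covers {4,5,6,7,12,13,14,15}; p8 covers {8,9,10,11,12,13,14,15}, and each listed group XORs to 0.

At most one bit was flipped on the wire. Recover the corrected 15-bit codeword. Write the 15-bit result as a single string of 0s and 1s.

100001100111100

s1 (pos 1,3,5,7,9,11,13,15): 1⊕0⊕0⊕1⊕1⊕1⊕1⊕0 = 1
s2 (pos 2,3,6,7,10,11,14,15): 0⊕0⊕1⊕1⊕1⊕1⊕0⊕0 = 0
s4 (pos 4,5,6,7,12,13,14,15): 0⊕0⊕1⊕1⊕1⊕1⊕0⊕0 = 0
s8 (pos 8,9,10,11,12,13,14,15): 0⊕1⊕1⊕1⊕1⊕1⊕0⊕0 = 1
Syndrome s8…s1 = 1001 → error at position 9.
Flip position 9: 100001101111100 → 100001100111100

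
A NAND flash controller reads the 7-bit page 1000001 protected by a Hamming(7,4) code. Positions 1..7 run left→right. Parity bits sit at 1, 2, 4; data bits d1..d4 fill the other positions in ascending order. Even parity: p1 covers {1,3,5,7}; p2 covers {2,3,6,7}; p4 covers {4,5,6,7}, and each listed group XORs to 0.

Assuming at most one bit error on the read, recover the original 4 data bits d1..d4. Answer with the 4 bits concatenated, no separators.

s1 (pos 1,3,5,7): 1⊕0⊕0⊕1 = 0
s2 (pos 2,3,6,7): 0⊕0⊕0⊕1 = 1
s4 (pos 4,5,6,7): 0⊕0⊕0⊕1 = 1
Syndrome s4…s1 = 110 → error at position 6.
Flip position 6: 1000001 → 1000011
Read data bits from positions 3,5,6,7: 0011

0011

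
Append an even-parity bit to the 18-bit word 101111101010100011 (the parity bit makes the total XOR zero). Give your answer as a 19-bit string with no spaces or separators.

1011111010101000111

XOR of the 18 data bits: 1⊕0⊕1⊕1⊕1⊕1⊕1⊕0⊕1⊕0⊕1⊕0⊕1⊕0⊕0⊕0⊕1⊕1 = 1
Parity bit = 1 (so all 19 bits XOR to 0).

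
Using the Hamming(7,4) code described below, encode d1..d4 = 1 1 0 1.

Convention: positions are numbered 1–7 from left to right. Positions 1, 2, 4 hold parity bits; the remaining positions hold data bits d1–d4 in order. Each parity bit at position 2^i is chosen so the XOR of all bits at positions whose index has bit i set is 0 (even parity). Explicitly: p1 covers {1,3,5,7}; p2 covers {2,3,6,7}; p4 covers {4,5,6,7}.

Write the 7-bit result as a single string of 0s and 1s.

1010101

Place data at non-parity positions: p1 p2 1 p4 1 0 1
p1 (pos 1,3,5,7): XOR of data positions = 1⊕1⊕1 = 1
p2 (pos 2,3,6,7): XOR of data positions = 1⊕0⊕1 = 0
p4 (pos 4,5,6,7): XOR of data positions = 1⊕0⊕1 = 0
Codeword: 1010101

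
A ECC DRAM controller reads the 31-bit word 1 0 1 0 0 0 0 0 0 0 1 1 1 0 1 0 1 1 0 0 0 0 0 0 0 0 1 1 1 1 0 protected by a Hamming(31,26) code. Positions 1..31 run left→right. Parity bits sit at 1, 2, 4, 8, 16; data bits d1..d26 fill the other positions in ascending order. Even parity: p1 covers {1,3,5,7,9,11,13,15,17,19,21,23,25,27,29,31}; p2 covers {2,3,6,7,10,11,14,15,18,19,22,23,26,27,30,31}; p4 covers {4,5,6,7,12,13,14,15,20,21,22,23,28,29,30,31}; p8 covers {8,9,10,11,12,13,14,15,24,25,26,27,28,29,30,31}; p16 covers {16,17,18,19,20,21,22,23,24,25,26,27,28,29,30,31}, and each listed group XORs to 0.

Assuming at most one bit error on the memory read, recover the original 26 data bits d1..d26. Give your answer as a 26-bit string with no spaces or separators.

10000011101110000000011110

s1 (pos 1,3,5,7,9,11,13,15,17,19,21,23,25,27,29,31): 1⊕1⊕0⊕0⊕0⊕1⊕1⊕1⊕1⊕0⊕0⊕0⊕0⊕1⊕1⊕0 = 0
s2 (pos 2,3,6,7,10,11,14,15,18,19,22,23,26,27,30,31): 0⊕1⊕0⊕0⊕0⊕1⊕0⊕1⊕1⊕0⊕0⊕0⊕0⊕1⊕1⊕0 = 0
s4 (pos 4,5,6,7,12,13,14,15,20,21,22,23,28,29,30,31): 0⊕0⊕0⊕0⊕1⊕1⊕0⊕1⊕0⊕0⊕0⊕0⊕1⊕1⊕1⊕0 = 0
s8 (pos 8,9,10,11,12,13,14,15,24,25,26,27,28,29,30,31): 0⊕0⊕0⊕1⊕1⊕1⊕0⊕1⊕0⊕0⊕0⊕1⊕1⊕1⊕1⊕0 = 0
s16 (pos 16,17,18,19,20,21,22,23,24,25,26,27,28,29,30,31): 0⊕1⊕1⊕0⊕0⊕0⊕0⊕0⊕0⊕0⊕0⊕1⊕1⊕1⊕1⊕0 = 0
Syndrome s16…s1 = 00000 → no error.
Read data bits from positions 3,5,6,7,9,10,11,12,13,14,15,17,18,19,20,21,22,23,24,25,26,27,28,29,30,31: 10000011101110000000011110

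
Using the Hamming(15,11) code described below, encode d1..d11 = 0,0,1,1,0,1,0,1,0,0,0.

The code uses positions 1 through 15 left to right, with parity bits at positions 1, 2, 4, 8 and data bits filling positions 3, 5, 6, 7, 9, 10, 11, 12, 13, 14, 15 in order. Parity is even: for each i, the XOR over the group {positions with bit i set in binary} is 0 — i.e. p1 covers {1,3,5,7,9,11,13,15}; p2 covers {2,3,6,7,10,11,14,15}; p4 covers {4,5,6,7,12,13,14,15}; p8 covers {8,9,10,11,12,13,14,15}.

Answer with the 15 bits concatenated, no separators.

Place data at non-parity positions: p1 p2 0 p4 0 1 1 p8 0 1 0 1 0 0 0
p1 (pos 1,3,5,7,9,11,13,15): XOR of data positions = 0⊕0⊕1⊕0⊕0⊕0⊕0 = 1
p2 (pos 2,3,6,7,10,11,14,15): XOR of data positions = 0⊕1⊕1⊕1⊕0⊕0⊕0 = 1
p4 (pos 4,5,6,7,12,13,14,15): XOR of data positions = 0⊕1⊕1⊕1⊕0⊕0⊕0 = 1
p8 (pos 8,9,10,11,12,13,14,15): XOR of data positions = 0⊕1⊕0⊕1⊕0⊕0⊕0 = 0
Codeword: 110101100101000

110101100101000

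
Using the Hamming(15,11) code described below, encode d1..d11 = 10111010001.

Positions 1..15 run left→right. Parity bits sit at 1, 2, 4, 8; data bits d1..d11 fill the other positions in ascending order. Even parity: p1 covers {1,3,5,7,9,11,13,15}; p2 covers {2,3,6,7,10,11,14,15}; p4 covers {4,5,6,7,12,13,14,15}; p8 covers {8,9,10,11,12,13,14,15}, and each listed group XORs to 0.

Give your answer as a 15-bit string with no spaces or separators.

111101111010001

Place data at non-parity positions: p1 p2 1 p4 0 1 1 p8 1 0 1 0 0 0 1
p1 (pos 1,3,5,7,9,11,13,15): XOR of data positions = 1⊕0⊕1⊕1⊕1⊕0⊕1 = 1
p2 (pos 2,3,6,7,10,11,14,15): XOR of data positions = 1⊕1⊕1⊕0⊕1⊕0⊕1 = 1
p4 (pos 4,5,6,7,12,13,14,15): XOR of data positions = 0⊕1⊕1⊕0⊕0⊕0⊕1 = 1
p8 (pos 8,9,10,11,12,13,14,15): XOR of data positions = 1⊕0⊕1⊕0⊕0⊕0⊕1 = 1
Codeword: 111101111010001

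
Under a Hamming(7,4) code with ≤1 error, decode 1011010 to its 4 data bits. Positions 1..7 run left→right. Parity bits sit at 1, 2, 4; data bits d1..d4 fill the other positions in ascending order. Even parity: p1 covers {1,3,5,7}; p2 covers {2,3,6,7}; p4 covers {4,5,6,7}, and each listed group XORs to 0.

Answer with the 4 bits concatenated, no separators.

1010

s1 (pos 1,3,5,7): 1⊕1⊕0⊕0 = 0
s2 (pos 2,3,6,7): 0⊕1⊕1⊕0 = 0
s4 (pos 4,5,6,7): 1⊕0⊕1⊕0 = 0
Syndrome s4…s1 = 000 → no error.
Read data bits from positions 3,5,6,7: 1010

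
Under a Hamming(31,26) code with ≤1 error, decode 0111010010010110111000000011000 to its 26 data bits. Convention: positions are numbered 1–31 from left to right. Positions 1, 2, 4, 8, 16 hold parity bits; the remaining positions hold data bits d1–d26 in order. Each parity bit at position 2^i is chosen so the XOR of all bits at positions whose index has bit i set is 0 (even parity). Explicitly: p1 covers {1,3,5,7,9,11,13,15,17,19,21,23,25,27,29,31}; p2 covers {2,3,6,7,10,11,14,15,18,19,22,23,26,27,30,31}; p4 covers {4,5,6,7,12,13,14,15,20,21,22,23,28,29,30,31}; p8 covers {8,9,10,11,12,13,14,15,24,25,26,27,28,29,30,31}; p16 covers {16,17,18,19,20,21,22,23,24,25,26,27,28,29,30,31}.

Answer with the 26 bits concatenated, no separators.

10101001011111000000011000

s1 (pos 1,3,5,7,9,11,13,15,17,19,21,23,25,27,29,31): 0⊕1⊕0⊕0⊕1⊕0⊕0⊕1⊕1⊕1⊕0⊕0⊕0⊕1⊕0⊕0 = 0
s2 (pos 2,3,6,7,10,11,14,15,18,19,22,23,26,27,30,31): 1⊕1⊕1⊕0⊕0⊕0⊕1⊕1⊕1⊕1⊕0⊕0⊕0⊕1⊕0⊕0 = 0
s4 (pos 4,5,6,7,12,13,14,15,20,21,22,23,28,29,30,31): 1⊕0⊕1⊕0⊕1⊕0⊕1⊕1⊕0⊕0⊕0⊕0⊕1⊕0⊕0⊕0 = 0
s8 (pos 8,9,10,11,12,13,14,15,24,25,26,27,28,29,30,31): 0⊕1⊕0⊕0⊕1⊕0⊕1⊕1⊕0⊕0⊕0⊕1⊕1⊕0⊕0⊕0 = 0
s16 (pos 16,17,18,19,20,21,22,23,24,25,26,27,28,29,30,31): 0⊕1⊕1⊕1⊕0⊕0⊕0⊕0⊕0⊕0⊕0⊕1⊕1⊕0⊕0⊕0 = 1
Syndrome s16…s1 = 10000 → error at position 16.
Flip position 16: 0111010010010110111000000011000 → 0111010010010111111000000011000
Read data bits from positions 3,5,6,7,9,10,11,12,13,14,15,17,18,19,20,21,22,23,24,25,26,27,28,29,30,31: 10101001011111000000011000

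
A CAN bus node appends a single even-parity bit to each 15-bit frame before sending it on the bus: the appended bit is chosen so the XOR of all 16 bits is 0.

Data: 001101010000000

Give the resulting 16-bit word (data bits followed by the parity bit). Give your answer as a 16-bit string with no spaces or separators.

0011010100000000

XOR of the 15 data bits: 0⊕0⊕1⊕1⊕0⊕1⊕0⊕1⊕0⊕0⊕0⊕0⊕0⊕0⊕0 = 0
Parity bit = 0 (so all 16 bits XOR to 0).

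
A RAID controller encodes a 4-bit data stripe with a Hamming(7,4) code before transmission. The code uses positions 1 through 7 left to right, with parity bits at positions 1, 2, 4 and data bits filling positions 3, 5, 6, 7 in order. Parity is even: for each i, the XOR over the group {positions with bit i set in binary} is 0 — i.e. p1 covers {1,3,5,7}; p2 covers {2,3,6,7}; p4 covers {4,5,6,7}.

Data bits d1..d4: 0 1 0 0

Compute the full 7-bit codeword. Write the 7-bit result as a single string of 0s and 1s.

1001100

Place data at non-parity positions: p1 p2 0 p4 1 0 0
p1 (pos 1,3,5,7): XOR of data positions = 0⊕1⊕0 = 1
p2 (pos 2,3,6,7): XOR of data positions = 0⊕0⊕0 = 0
p4 (pos 4,5,6,7): XOR of data positions = 1⊕0⊕0 = 1
Codeword: 1001100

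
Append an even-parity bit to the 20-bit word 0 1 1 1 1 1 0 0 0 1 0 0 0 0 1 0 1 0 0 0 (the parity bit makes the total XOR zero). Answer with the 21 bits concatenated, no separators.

XOR of the 20 data bits: 0⊕1⊕1⊕1⊕1⊕1⊕0⊕0⊕0⊕1⊕0⊕0⊕0⊕0⊕1⊕0⊕1⊕0⊕0⊕0 = 0
Parity bit = 0 (so all 21 bits XOR to 0).

011111000100001010000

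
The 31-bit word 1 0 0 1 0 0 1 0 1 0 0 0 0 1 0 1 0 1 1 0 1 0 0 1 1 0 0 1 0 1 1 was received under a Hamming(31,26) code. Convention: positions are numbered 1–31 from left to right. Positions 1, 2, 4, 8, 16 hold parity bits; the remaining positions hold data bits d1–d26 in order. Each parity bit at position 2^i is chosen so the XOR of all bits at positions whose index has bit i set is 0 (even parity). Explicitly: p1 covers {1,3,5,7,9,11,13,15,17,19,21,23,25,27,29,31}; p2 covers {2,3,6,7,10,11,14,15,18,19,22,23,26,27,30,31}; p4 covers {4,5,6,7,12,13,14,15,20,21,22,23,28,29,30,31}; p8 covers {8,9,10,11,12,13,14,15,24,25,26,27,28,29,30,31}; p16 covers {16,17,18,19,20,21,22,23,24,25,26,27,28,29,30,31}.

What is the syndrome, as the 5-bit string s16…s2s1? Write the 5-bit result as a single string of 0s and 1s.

s1 (pos 1,3,5,7,9,11,13,15,17,19,21,23,25,27,29,31): 1⊕0⊕0⊕1⊕1⊕0⊕0⊕0⊕0⊕1⊕1⊕0⊕1⊕0⊕0⊕1 = 1
s2 (pos 2,3,6,7,10,11,14,15,18,19,22,23,26,27,30,31): 0⊕0⊕0⊕1⊕0⊕0⊕1⊕0⊕1⊕1⊕0⊕0⊕0⊕0⊕1⊕1 = 0
s4 (pos 4,5,6,7,12,13,14,15,20,21,22,23,28,29,30,31): 1⊕0⊕0⊕1⊕0⊕0⊕1⊕0⊕0⊕1⊕0⊕0⊕1⊕0⊕1⊕1 = 1
s8 (pos 8,9,10,11,12,13,14,15,24,25,26,27,28,29,30,31): 0⊕1⊕0⊕0⊕0⊕0⊕1⊕0⊕1⊕1⊕0⊕0⊕1⊕0⊕1⊕1 = 1
s16 (pos 16,17,18,19,20,21,22,23,24,25,26,27,28,29,30,31): 1⊕0⊕1⊕1⊕0⊕1⊕0⊕0⊕1⊕1⊕0⊕0⊕1⊕0⊕1⊕1 = 1
Syndrome s16…s1 = 11101 → error at position 29.

11101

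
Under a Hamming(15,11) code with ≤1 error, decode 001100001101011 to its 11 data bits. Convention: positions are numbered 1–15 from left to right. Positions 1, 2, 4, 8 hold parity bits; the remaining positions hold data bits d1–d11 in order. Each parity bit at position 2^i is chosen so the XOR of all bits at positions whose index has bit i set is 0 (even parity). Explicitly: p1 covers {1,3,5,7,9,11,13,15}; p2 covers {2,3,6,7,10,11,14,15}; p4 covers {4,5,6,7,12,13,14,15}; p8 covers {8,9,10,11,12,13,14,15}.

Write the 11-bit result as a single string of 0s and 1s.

s1 (pos 1,3,5,7,9,11,13,15): 0⊕1⊕0⊕0⊕1⊕0⊕0⊕1 = 1
s2 (pos 2,3,6,7,10,11,14,15): 0⊕1⊕0⊕0⊕1⊕0⊕1⊕1 = 0
s4 (pos 4,5,6,7,12,13,14,15): 1⊕0⊕0⊕0⊕1⊕0⊕1⊕1 = 0
s8 (pos 8,9,10,11,12,13,14,15): 0⊕1⊕1⊕0⊕1⊕0⊕1⊕1 = 1
Syndrome s8…s1 = 1001 → error at position 9.
Flip position 9: 001100001101011 → 001100000101011
Read data bits from positions 3,5,6,7,9,10,11,12,13,14,15: 10000101011

10000101011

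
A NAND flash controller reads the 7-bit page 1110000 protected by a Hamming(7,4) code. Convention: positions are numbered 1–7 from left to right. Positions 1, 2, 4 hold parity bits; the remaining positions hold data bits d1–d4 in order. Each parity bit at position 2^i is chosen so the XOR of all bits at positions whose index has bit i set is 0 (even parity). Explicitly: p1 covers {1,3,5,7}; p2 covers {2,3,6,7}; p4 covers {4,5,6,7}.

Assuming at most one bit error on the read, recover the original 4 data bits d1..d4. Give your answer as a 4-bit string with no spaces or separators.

1000

s1 (pos 1,3,5,7): 1⊕1⊕0⊕0 = 0
s2 (pos 2,3,6,7): 1⊕1⊕0⊕0 = 0
s4 (pos 4,5,6,7): 0⊕0⊕0⊕0 = 0
Syndrome s4…s1 = 000 → no error.
Read data bits from positions 3,5,6,7: 1000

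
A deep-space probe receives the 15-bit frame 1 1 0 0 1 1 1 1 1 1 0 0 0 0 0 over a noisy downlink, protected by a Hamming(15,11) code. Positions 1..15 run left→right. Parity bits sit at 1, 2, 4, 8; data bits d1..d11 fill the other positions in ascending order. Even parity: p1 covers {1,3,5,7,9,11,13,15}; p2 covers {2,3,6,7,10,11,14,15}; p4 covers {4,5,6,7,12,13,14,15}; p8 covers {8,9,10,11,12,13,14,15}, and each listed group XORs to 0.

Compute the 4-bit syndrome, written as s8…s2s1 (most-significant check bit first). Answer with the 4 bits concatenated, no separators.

1100

s1 (pos 1,3,5,7,9,11,13,15): 1⊕0⊕1⊕1⊕1⊕0⊕0⊕0 = 0
s2 (pos 2,3,6,7,10,11,14,15): 1⊕0⊕1⊕1⊕1⊕0⊕0⊕0 = 0
s4 (pos 4,5,6,7,12,13,14,15): 0⊕1⊕1⊕1⊕0⊕0⊕0⊕0 = 1
s8 (pos 8,9,10,11,12,13,14,15): 1⊕1⊕1⊕0⊕0⊕0⊕0⊕0 = 1
Syndrome s8…s1 = 1100 → error at position 12.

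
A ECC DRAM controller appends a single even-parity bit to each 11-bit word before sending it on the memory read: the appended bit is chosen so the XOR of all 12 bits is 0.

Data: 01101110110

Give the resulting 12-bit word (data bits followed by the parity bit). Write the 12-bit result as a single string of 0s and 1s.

XOR of the 11 data bits: 0⊕1⊕1⊕0⊕1⊕1⊕1⊕0⊕1⊕1⊕0 = 1
Parity bit = 1 (so all 12 bits XOR to 0).

011011101101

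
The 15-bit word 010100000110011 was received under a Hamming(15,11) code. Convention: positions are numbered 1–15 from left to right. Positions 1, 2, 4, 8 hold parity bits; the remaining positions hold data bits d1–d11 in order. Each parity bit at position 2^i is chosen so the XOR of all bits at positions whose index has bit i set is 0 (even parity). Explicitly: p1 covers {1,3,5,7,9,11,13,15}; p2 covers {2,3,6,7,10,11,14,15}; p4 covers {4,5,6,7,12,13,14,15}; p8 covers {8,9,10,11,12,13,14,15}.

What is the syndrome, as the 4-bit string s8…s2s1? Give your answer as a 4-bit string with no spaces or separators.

s1 (pos 1,3,5,7,9,11,13,15): 0⊕0⊕0⊕0⊕0⊕1⊕0⊕1 = 0
s2 (pos 2,3,6,7,10,11,14,15): 1⊕0⊕0⊕0⊕1⊕1⊕1⊕1 = 1
s4 (pos 4,5,6,7,12,13,14,15): 1⊕0⊕0⊕0⊕0⊕0⊕1⊕1 = 1
s8 (pos 8,9,10,11,12,13,14,15): 0⊕0⊕1⊕1⊕0⊕0⊕1⊕1 = 0
Syndrome s8…s1 = 0110 → error at position 6.

0110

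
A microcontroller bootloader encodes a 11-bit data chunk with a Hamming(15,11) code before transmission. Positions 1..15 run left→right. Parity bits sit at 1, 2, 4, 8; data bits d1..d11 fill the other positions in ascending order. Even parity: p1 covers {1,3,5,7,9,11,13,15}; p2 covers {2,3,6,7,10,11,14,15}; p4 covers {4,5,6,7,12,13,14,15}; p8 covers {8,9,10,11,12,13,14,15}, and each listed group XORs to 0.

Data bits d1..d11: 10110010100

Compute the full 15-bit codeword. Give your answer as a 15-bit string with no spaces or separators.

Place data at non-parity positions: p1 p2 1 p4 0 1 1 p8 0 0 1 0 1 0 0
p1 (pos 1,3,5,7,9,11,13,15): XOR of data positions = 1⊕0⊕1⊕0⊕1⊕1⊕0 = 0
p2 (pos 2,3,6,7,10,11,14,15): XOR of data positions = 1⊕1⊕1⊕0⊕1⊕0⊕0 = 0
p4 (pos 4,5,6,7,12,13,14,15): XOR of data positions = 0⊕1⊕1⊕0⊕1⊕0⊕0 = 1
p8 (pos 8,9,10,11,12,13,14,15): XOR of data positions = 0⊕0⊕1⊕0⊕1⊕0⊕0 = 0
Codeword: 001101100010100

001101100010100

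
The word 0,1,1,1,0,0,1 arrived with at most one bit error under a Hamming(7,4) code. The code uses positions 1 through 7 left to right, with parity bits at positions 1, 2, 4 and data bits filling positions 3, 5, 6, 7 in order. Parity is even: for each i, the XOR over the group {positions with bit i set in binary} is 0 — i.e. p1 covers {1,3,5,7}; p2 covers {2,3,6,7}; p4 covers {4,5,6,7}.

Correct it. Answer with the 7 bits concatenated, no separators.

s1 (pos 1,3,5,7): 0⊕1⊕0⊕1 = 0
s2 (pos 2,3,6,7): 1⊕1⊕0⊕1 = 1
s4 (pos 4,5,6,7): 1⊕0⊕0⊕1 = 0
Syndrome s4…s1 = 010 → error at position 2.
Flip position 2: 0111001 → 0011001

0011001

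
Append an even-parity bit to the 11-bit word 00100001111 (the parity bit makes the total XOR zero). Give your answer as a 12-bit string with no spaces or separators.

001000011111

XOR of the 11 data bits: 0⊕0⊕1⊕0⊕0⊕0⊕0⊕1⊕1⊕1⊕1 = 1
Parity bit = 1 (so all 12 bits XOR to 0).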